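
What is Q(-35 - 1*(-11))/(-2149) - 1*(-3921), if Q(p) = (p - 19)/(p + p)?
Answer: 404458949/103152 ≈ 3921.0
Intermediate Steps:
Q(p) = (-19 + p)/(2*p) (Q(p) = (-19 + p)/((2*p)) = (-19 + p)*(1/(2*p)) = (-19 + p)/(2*p))
Q(-35 - 1*(-11))/(-2149) - 1*(-3921) = ((-19 + (-35 - 1*(-11)))/(2*(-35 - 1*(-11))))/(-2149) - 1*(-3921) = ((-19 + (-35 + 11))/(2*(-35 + 11)))*(-1/2149) + 3921 = ((1/2)*(-19 - 24)/(-24))*(-1/2149) + 3921 = ((1/2)*(-1/24)*(-43))*(-1/2149) + 3921 = (43/48)*(-1/2149) + 3921 = -43/103152 + 3921 = 404458949/103152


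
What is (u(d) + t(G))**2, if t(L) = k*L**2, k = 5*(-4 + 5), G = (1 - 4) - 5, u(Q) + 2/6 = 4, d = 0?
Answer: 942841/9 ≈ 1.0476e+5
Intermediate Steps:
u(Q) = 11/3 (u(Q) = -1/3 + 4 = 11/3)
G = -8 (G = -3 - 5 = -8)
k = 5 (k = 5*1 = 5)
t(L) = 5*L**2
(u(d) + t(G))**2 = (11/3 + 5*(-8)**2)**2 = (11/3 + 5*64)**2 = (11/3 + 320)**2 = (971/3)**2 = 942841/9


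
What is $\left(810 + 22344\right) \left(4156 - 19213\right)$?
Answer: $-348629778$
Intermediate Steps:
$\left(810 + 22344\right) \left(4156 - 19213\right) = 23154 \left(-15057\right) = -348629778$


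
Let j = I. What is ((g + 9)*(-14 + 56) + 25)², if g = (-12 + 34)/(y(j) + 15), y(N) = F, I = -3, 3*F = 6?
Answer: 60450625/289 ≈ 2.0917e+5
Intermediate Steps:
F = 2 (F = (⅓)*6 = 2)
j = -3
y(N) = 2
g = 22/17 (g = (-12 + 34)/(2 + 15) = 22/17 ≈ 1.2941)
((g + 9)*(-14 + 56) + 25)² = ((22/17 + 9)*(-14 + 56) + 25)² = ((175/17)*42 + 25)² = (7350/17 + 25)² = (7775/17)² = 60450625/289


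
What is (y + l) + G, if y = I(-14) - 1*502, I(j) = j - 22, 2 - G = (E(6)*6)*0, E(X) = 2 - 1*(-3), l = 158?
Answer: -378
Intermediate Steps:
E(X) = 5 (E(X) = 2 + 3 = 5)
G = 2 (G = 2 - 5*6*0 = 2 - 30*0 = 2 - 1*0 = 2 + 0 = 2)
I(j) = -22 + j
y = -538 (y = (-22 - 14) - 1*502 = -36 - 502 = -538)
(y + l) + G = (-538 + 158) + 2 = -380 + 2 = -378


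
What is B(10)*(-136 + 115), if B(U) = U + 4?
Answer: -294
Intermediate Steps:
B(U) = 4 + U
B(10)*(-136 + 115) = (4 + 10)*(-136 + 115) = 14*(-21) = -294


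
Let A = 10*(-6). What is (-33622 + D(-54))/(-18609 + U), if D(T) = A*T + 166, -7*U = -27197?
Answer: 105756/51533 ≈ 2.0522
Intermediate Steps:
U = 27197/7 (U = -⅐*(-27197) = 27197/7 ≈ 3885.3)
A = -60
D(T) = 166 - 60*T (D(T) = -60*T + 166 = 166 - 60*T)
(-33622 + D(-54))/(-18609 + U) = (-33622 + (166 - 60*(-54)))/(-18609 + 27197/7) = (-33622 + (166 + 3240))/(-103066/7) = (-33622 + 3406)*(-7/103066) = -30216*(-7/103066) = 105756/51533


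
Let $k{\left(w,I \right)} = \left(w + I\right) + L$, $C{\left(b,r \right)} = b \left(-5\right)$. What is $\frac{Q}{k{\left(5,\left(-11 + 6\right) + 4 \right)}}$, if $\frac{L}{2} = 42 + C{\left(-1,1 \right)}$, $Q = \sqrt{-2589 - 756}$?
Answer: $\frac{i \sqrt{3345}}{98} \approx 0.59016 i$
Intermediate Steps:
$C{\left(b,r \right)} = - 5 b$
$Q = i \sqrt{3345}$ ($Q = \sqrt{-3345} = i \sqrt{3345} \approx 57.836 i$)
$L = 94$ ($L = 2 \left(42 - -5\right) = 2 \left(42 + 5\right) = 2 \cdot 47 = 94$)
$k{\left(w,I \right)} = 94 + I + w$ ($k{\left(w,I \right)} = \left(w + I\right) + 94 = \left(I + w\right) + 94 = 94 + I + w$)
$\frac{Q}{k{\left(5,\left(-11 + 6\right) + 4 \right)}} = \frac{i \sqrt{3345}}{94 + \left(\left(-11 + 6\right) + 4\right) + 5} = \frac{i \sqrt{3345}}{94 + \left(-5 + 4\right) + 5} = \frac{i \sqrt{3345}}{94 - 1 + 5} = \frac{i \sqrt{3345}}{98}$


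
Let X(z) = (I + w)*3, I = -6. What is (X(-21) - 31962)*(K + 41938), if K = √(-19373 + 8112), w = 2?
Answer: -1340925612 - 31974*I*√11261 ≈ -1.3409e+9 - 3.393e+6*I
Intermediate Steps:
K = I*√11261 (K = √(-11261) = I*√11261 ≈ 106.12*I)
X(z) = -12 (X(z) = (-6 + 2)*3 = -4*3 = -12)
(X(-21) - 31962)*(K + 41938) = (-12 - 31962)*(I*√11261 + 41938) = -31974*(41938 + I*√11261) = -1340925612 - 31974*I*√11261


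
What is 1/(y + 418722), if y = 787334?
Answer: 1/1206056 ≈ 8.2915e-7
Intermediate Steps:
1/(y + 418722) = 1/(787334 + 418722) = 1/1206056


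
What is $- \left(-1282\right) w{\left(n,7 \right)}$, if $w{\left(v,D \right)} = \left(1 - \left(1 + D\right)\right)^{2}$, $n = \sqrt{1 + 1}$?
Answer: $62818$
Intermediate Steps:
$n = \sqrt{2} \approx 1.4142$
$w{\left(v,D \right)} = D^{2}$ ($w{\left(v,D \right)} = \left(- D\right)^{2} = D^{2}$)
$- \left(-1282\right) w{\left(n,7 \right)} = - \left(-1282\right) 7^{2} = - \left(-1282\right) 49 = \left(-1\right) \left(-62818\right) = 62818$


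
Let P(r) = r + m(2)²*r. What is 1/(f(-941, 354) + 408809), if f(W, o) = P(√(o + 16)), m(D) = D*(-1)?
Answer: 408809/167124789231 - 5*√370/167124789231 ≈ 2.4456e-6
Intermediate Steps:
m(D) = -D
P(r) = 5*r (P(r) = r + (-1*2)²*r = r + (-2)²*r = r + 4*r = 5*r)
f(W, o) = 5*√(16 + o) (f(W, o) = 5*√(o + 16) = 5*√(16 + o))
1/(f(-941, 354) + 408809) = 1/(5*√(16 + 354) + 408809) = 1/(5*√370 + 408809) = 1/(408809 + 5*√370)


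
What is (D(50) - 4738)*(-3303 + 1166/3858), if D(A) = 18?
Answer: 30070666880/1929 ≈ 1.5589e+7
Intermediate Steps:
(D(50) - 4738)*(-3303 + 1166/3858) = (18 - 4738)*(-3303 + 1166/3858) = -4720*(-3303 + 1166*(1/3858)) = -4720*(-3303 + 583/1929) = -4720*(-6370904/1929) = 30070666880/1929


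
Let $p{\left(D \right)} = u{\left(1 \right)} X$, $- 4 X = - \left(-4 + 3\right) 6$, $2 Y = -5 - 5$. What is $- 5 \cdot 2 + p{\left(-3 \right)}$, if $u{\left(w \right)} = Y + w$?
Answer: $-4$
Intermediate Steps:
$Y = -5$ ($Y = \frac{-5 - 5}{2} = \frac{1}{2} \left(-10\right) = -5$)
$u{\left(w \right)} = -5 + w$
$X = - \frac{3}{2}$ ($X = - \frac{\left(-1\right) \left(-4 + 3\right) 6}{4} = - \frac{\left(-1\right) \left(\left(-1\right) 6\right)}{4} = - \frac{\left(-1\right) \left(-6\right)}{4} = \left(- \frac{1}{4}\right) 6 = - \frac{3}{2} \approx -1.5$)
$p{\left(D \right)} = 6$ ($p{\left(D \right)} = \left(-5 + 1\right) \left(- \frac{3}{2}\right) = \left(-4\right) \left(- \frac{3}{2}\right) = 6$)
$- 5 \cdot 2 + p{\left(-3 \right)} = - 5 \cdot 2 + 6 = \left(-1\right) 10 + 6 = -10 + 6 = -4$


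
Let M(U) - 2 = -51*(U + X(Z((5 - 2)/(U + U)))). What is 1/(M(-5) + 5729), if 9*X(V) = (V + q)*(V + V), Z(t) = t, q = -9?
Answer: 50/297719 ≈ 0.00016794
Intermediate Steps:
X(V) = 2*V*(-9 + V)/9 (X(V) = ((V - 9)*(V + V))/9 = ((-9 + V)*(2*V))/9 = (2*V*(-9 + V))/9 = 2*V*(-9 + V)/9)
M(U) = 2 - 51*U - 17*(-9 + 3/(2*U))/U (M(U) = 2 - 51*(U + 2*((5 - 2)/(U + U))*(-9 + (5 - 2)/(U + U))/9) = 2 - 51*(U + 2*(3/((2*U)))*(-9 + 3/((2*U)))/9) = 2 - 51*(U + 2*(3*(1/(2*U)))*(-9 + 3*(1/(2*U)))/9) = 2 - 51*(U + 2*(3/(2*U))*(-9 + 3/(2*U))/9) = 2 - 51*(U + (-9 + 3/(2*U))/(3*U)) = 2 + (-51*U - 17*(-9 + 3/(2*U))/U) = 2 - 51*U - 17*(-9 + 3/(2*U))/U)
1/(M(-5) + 5729) = 1/((2 - 51*(-5) + 153/(-5) - 51/2/(-5)**2) + 5729) = 1/((2 + 255 + 153*(-1/5) - 51/2*1/25) + 5729) = 1/((2 + 255 - 153/5 - 51/50) + 5729) = 1/(11269/50 + 5729) = 1/(297719/50) = 50/297719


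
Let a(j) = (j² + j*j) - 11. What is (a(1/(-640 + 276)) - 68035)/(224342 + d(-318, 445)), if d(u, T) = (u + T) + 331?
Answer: -4507911407/14892550400 ≈ -0.30270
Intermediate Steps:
d(u, T) = 331 + T + u (d(u, T) = (T + u) + 331 = 331 + T + u)
a(j) = -11 + 2*j² (a(j) = (j² + j²) - 11 = 2*j² - 11 = -11 + 2*j²)
(a(1/(-640 + 276)) - 68035)/(224342 + d(-318, 445)) = ((-11 + 2*(1/(-640 + 276))²) - 68035)/(224342 + (331 + 445 - 318)) = ((-11 + 2*(1/(-364))²) - 68035)/(224342 + 458) = ((-11 + 2*(-1/364)²) - 68035)/224800 = ((-11 + 2*(1/132496)) - 68035)*(1/224800) = ((-11 + 1/66248) - 68035)*(1/224800) = (-728727/66248 - 68035)*(1/224800) = -4507911407/66248*1/224800 = -4507911407/14892550400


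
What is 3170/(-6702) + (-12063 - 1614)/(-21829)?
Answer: 11232662/73148979 ≈ 0.15356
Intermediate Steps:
3170/(-6702) + (-12063 - 1614)/(-21829) = 3170*(-1/6702) - 13677*(-1/21829) = -1585/3351 + 13677/21829 = 11232662/73148979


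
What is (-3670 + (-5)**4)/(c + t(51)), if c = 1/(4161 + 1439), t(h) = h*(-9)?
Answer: 17052000/2570399 ≈ 6.6340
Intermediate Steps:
t(h) = -9*h
c = 1/5600 ≈ 0.00017857
(-3670 + (-5)**4)/(c + t(51)) = (-3670 + (-5)**4)/(1/5600 - 9*51) = (-3670 + 625)/(1/5600 - 459) = -3045/(-2570399/5600) = -3045*(-5600/2570399) = 17052000/2570399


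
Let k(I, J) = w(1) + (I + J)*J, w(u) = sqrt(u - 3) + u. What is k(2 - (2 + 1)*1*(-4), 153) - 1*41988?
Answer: -16436 + I*sqrt(2) ≈ -16436.0 + 1.4142*I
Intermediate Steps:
w(u) = u + sqrt(-3 + u) (w(u) = sqrt(-3 + u) + u = u + sqrt(-3 + u))
k(I, J) = 1 + I*sqrt(2) + J*(I + J) (k(I, J) = (1 + sqrt(-3 + 1)) + (I + J)*J = (1 + sqrt(-2)) + J*(I + J) = (1 + I*sqrt(2)) + J*(I + J) = 1 + I*sqrt(2) + J*(I + J))
k(2 - (2 + 1)*1*(-4), 153) - 1*41988 = (1 + 153**2 + I*sqrt(2) + (2 - (2 + 1)*1*(-4))*153) - 1*41988 = (1 + 23409 + I*sqrt(2) + (2 - 3*1*(-4))*153) - 41988 = (1 + 23409 + I*sqrt(2) + (2 - 3*(-4))*153) - 41988 = (1 + 23409 + I*sqrt(2) + (2 - 1*(-12))*153) - 41988 = (1 + 23409 + I*sqrt(2) + (2 + 12)*153) - 41988 = (1 + 23409 + I*sqrt(2) + 14*153) - 41988 = (1 + 23409 + I*sqrt(2) + 2142) - 41988 = (25552 + I*sqrt(2)) - 41988 = -16436 + I*sqrt(2)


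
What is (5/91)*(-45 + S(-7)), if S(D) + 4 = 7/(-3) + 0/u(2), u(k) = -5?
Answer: -110/39 ≈ -2.8205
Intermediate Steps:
S(D) = -19/3 (S(D) = -4 + (7/(-3) + 0/(-5)) = -4 + (7*(-⅓) + 0*(-⅕)) = -4 + (-7/3 + 0) = -4 - 7/3 = -19/3)
(5/91)*(-45 + S(-7)) = (5/91)*(-45 - 19/3) = (5*(1/91))*(-154/3) = (5/91)*(-154/3) = -110/39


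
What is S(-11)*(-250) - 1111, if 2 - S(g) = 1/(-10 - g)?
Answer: -1361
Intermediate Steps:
S(g) = 2 - 1/(-10 - g)
S(-11)*(-250) - 1111 = ((21 + 2*(-11))/(10 - 11))*(-250) - 1111 = ((21 - 22)/(-1))*(-250) - 1111 = -1*(-1)*(-250) - 1111 = 1*(-250) - 1111 = -250 - 1111 = -1361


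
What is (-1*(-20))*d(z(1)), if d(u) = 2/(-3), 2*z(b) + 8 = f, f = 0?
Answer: -40/3 ≈ -13.333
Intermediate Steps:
z(b) = -4 (z(b) = -4 + (1/2)*0 = -4 + 0 = -4)
d(u) = -2/3 (d(u) = 2*(-1/3) = -2/3)
(-1*(-20))*d(z(1)) = -1*(-20)*(-2/3) = 20*(-2/3) = -40/3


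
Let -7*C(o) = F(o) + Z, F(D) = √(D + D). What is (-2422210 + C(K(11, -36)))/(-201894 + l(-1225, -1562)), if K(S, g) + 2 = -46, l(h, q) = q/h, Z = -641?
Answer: 2967095075/247318588 + 175*I*√6/61829647 ≈ 11.997 + 6.9329e-6*I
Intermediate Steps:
F(D) = √2*√D (F(D) = √(2*D) = √2*√D)
K(S, g) = -48 (K(S, g) = -2 - 46 = -48)
C(o) = 641/7 - √2*√o/7 (C(o) = -(√2*√o - 641)/7 = -(-641 + √2*√o)/7 = 641/7 - √2*√o/7)
(-2422210 + C(K(11, -36)))/(-201894 + l(-1225, -1562)) = (-2422210 + (641/7 - √2*√(-48)/7))/(-201894 - 1562/(-1225)) = (-2422210 + (641/7 - √2*4*I*√3/7))/(-201894 - 1562*(-1/1225)) = (-2422210 + (641/7 - 4*I*√6/7))/(-201894 + 1562/1225) = (-16954829/7 - 4*I*√6/7)/(-247318588/1225) = (-16954829/7 - 4*I*√6/7)*(-1225/247318588) = 2967095075/247318588 + 175*I*√6/61829647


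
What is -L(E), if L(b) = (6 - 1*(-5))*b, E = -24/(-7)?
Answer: -264/7 ≈ -37.714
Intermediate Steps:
E = 24/7 (E = -24*(-⅐) = 24/7 ≈ 3.4286)
L(b) = 11*b (L(b) = (6 + 5)*b = 11*b)
-L(E) = -11*24/7 = -1*264/7 = -264/7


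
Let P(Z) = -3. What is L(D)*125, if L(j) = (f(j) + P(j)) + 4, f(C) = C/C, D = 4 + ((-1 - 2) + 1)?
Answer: 250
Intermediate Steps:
D = 2 (D = 4 + (-3 + 1) = 4 - 2 = 2)
f(C) = 1
L(j) = 2 (L(j) = (1 - 3) + 4 = -2 + 4 = 2)
L(D)*125 = 2*125 = 250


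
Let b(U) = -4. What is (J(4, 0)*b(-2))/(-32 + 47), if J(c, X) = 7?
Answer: -28/15 ≈ -1.8667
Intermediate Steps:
(J(4, 0)*b(-2))/(-32 + 47) = (7*(-4))/(-32 + 47) = -28/15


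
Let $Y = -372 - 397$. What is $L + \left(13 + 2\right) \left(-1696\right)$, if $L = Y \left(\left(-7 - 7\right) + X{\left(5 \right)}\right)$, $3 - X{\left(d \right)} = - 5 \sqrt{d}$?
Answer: $-16981 - 3845 \sqrt{5} \approx -25579.0$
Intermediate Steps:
$X{\left(d \right)} = 3 + 5 \sqrt{d}$ ($X{\left(d \right)} = 3 - - 5 \sqrt{d} = 3 + 5 \sqrt{d}$)
$Y = -769$ ($Y = -372 - 397 = -769$)
$L = 8459 - 3845 \sqrt{5}$ ($L = - 769 \left(\left(-7 - 7\right) + \left(3 + 5 \sqrt{5}\right)\right) = - 769 \left(-14 + \left(3 + 5 \sqrt{5}\right)\right) = - 769 \left(-11 + 5 \sqrt{5}\right) = 8459 - 3845 \sqrt{5} \approx -138.68$)
$L + \left(13 + 2\right) \left(-1696\right) = \left(8459 - 3845 \sqrt{5}\right) + \left(13 + 2\right) \left(-1696\right) = \left(8459 - 3845 \sqrt{5}\right) + 15 \left(-1696\right) = \left(8459 - 3845 \sqrt{5}\right) - 25440 = -16981 - 3845 \sqrt{5}$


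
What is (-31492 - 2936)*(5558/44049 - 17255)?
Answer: 8722447837012/14683 ≈ 5.9405e+8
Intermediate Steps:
(-31492 - 2936)*(5558/44049 - 17255) = -34428*(5558*(1/44049) - 17255) = -34428*(5558/44049 - 17255) = -34428*(-760059937/44049) = 8722447837012/14683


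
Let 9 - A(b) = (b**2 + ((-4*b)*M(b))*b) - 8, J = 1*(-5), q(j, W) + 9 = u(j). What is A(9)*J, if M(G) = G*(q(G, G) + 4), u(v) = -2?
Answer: 102380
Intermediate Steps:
q(j, W) = -11 (q(j, W) = -9 - 2 = -11)
M(G) = -7*G (M(G) = G*(-11 + 4) = G*(-7) = -7*G)
J = -5
A(b) = 17 - b**2 - 28*b**3 (A(b) = 9 - ((b**2 + ((-4*b)*(-7*b))*b) - 8) = 9 - ((b**2 + (28*b**2)*b) - 8) = 9 - ((b**2 + 28*b**3) - 8) = 9 - (-8 + b**2 + 28*b**3) = 9 + (8 - b**2 - 28*b**3) = 17 - b**2 - 28*b**3)
A(9)*J = (17 - 1*9**2 - 28*9**3)*(-5) = (17 - 1*81 - 28*729)*(-5) = (17 - 81 - 20412)*(-5) = -20476*(-5) = 102380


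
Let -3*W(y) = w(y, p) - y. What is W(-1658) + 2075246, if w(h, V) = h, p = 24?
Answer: 2075246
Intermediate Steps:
W(y) = 0 (W(y) = -(y - y)/3 = -⅓*0 = 0)
W(-1658) + 2075246 = 0 + 2075246 = 2075246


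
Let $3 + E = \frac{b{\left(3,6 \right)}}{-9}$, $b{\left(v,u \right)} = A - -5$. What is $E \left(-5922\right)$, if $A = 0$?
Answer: $21056$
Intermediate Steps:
$b{\left(v,u \right)} = 5$ ($b{\left(v,u \right)} = 0 - -5 = 0 + 5 = 5$)
$E = - \frac{32}{9}$ ($E = -3 + \frac{5}{-9} = -3 + 5 \left(- \frac{1}{9}\right) = -3 - \frac{5}{9} = - \frac{32}{9} \approx -3.5556$)
$E \left(-5922\right) = \left(- \frac{32}{9}\right) \left(-5922\right) = 21056$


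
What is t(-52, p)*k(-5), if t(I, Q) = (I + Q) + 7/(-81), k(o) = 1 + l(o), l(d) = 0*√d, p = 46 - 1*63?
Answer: -5596/81 ≈ -69.086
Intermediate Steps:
p = -17 (p = 46 - 63 = -17)
l(d) = 0
k(o) = 1 (k(o) = 1 + 0 = 1)
t(I, Q) = -7/81 + I + Q (t(I, Q) = (I + Q) + 7*(-1/81) = (I + Q) - 7/81 = -7/81 + I + Q)
t(-52, p)*k(-5) = (-7/81 - 52 - 17)*1 = -5596/81*1 = -5596/81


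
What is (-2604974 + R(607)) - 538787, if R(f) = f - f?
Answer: -3143761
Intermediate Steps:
R(f) = 0
(-2604974 + R(607)) - 538787 = (-2604974 + 0) - 538787 = -2604974 - 538787 = -3143761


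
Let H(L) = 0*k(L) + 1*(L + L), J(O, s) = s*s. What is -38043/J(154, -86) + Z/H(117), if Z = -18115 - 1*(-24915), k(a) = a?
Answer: 20695369/865332 ≈ 23.916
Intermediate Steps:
J(O, s) = s**2
H(L) = 2*L (H(L) = 0*L + 1*(L + L) = 0 + 1*(2*L) = 0 + 2*L = 2*L)
Z = 6800 (Z = -18115 + 24915 = 6800)
-38043/J(154, -86) + Z/H(117) = -38043/((-86)**2) + 6800/((2*117)) = -38043/7396 + 6800/234 = -38043*1/7396 + 6800*(1/234) = -38043/7396 + 3400/117 = 20695369/865332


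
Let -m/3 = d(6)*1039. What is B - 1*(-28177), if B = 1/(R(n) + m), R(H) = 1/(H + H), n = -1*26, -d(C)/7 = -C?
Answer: 191815744581/6807529 ≈ 28177.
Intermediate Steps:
d(C) = 7*C (d(C) = -(-7)*C = 7*C)
n = -26
R(H) = 1/(2*H)
m = -130914 (m = -3*7*6*1039 = -126*1039 = -3*43638 = -130914)
B = -52/6807529 (B = 1/((1/2)/(-26) - 130914) = 1/((1/2)*(-1/26) - 130914) = 1/(-1/52 - 130914) = 1/(-6807529/52) = -52/6807529 ≈ -7.6386e-6)
B - 1*(-28177) = -52/6807529 - 1*(-28177) = -52/6807529 + 28177 = 191815744581/6807529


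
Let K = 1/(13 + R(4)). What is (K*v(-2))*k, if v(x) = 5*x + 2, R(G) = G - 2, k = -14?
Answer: 112/15 ≈ 7.4667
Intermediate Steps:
R(G) = -2 + G
v(x) = 2 + 5*x
K = 1/15 (K = 1/(13 + (-2 + 4)) = 1/(13 + 2) = 1/15 ≈ 0.066667)
(K*v(-2))*k = ((2 + 5*(-2))/15)*(-14) = ((2 - 10)/15)*(-14) = ((1/15)*(-8))*(-14) = -8/15*(-14) = 112/15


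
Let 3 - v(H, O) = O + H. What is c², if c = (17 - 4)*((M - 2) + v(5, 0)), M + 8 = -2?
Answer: 33124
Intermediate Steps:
v(H, O) = 3 - H - O (v(H, O) = 3 - (O + H) = 3 - (H + O) = 3 + (-H - O) = 3 - H - O)
M = -10 (M = -8 - 2 = -10)
c = -182 (c = (17 - 4)*((-10 - 2) + (3 - 1*5 - 1*0)) = 13*(-12 + (3 - 5 + 0)) = 13*(-12 - 2) = 13*(-14) = -182)
c² = (-182)² = 33124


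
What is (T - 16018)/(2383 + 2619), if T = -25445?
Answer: -41463/5002 ≈ -8.2893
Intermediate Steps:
(T - 16018)/(2383 + 2619) = (-25445 - 16018)/(2383 + 2619) = -41463/5002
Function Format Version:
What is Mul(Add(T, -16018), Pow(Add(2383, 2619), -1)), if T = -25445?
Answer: Rational(-41463, 5002) ≈ -8.2893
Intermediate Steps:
Mul(Add(T, -16018), Pow(Add(2383, 2619), -1)) = Mul(Add(-25445, -16018), Pow(Add(2383, 2619), -1)) = Mul(-41463, Pow(5002, -1)) = Mul(-41463, Rational(1, 5002)) = Rational(-41463, 5002)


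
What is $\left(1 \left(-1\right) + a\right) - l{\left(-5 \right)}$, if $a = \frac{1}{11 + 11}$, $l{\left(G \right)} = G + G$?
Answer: $\frac{199}{22} \approx 9.0455$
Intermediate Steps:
$l{\left(G \right)} = 2 G$
$a = \frac{1}{22} \approx 0.045455$
$\left(1 \left(-1\right) + a\right) - l{\left(-5 \right)} = \left(1 \left(-1\right) + \frac{1}{22}\right) - 2 \left(-5\right) = \left(-1 + \frac{1}{22}\right) - -10 = - \frac{21}{22} + 10 = \frac{199}{22}$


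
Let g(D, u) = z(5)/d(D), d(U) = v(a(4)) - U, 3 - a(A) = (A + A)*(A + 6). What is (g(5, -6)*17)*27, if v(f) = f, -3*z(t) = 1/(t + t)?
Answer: 153/820 ≈ 0.18659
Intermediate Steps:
z(t) = -1/(6*t) (z(t) = -1/(3*(t + t)) = -1/(2*t)/3 = -1/(6*t))
a(A) = 3 - 2*A*(6 + A) (a(A) = 3 - (A + A)*(A + 6) = 3 - 2*A*(6 + A))
d(U) = -77 - U (d(U) = (3 - 12*4 - 2*4**2) - U = (3 - 48 - 2*16) - U = (3 - 48 - 32) - U = -77 - U)
g(D, u) = -1/(30*(-77 - D)) (g(D, u) = (-1/6/5)/(-77 - D) = (-1/6*1/5)/(-77 - D) = -1/(30*(-77 - D)))
(g(5, -6)*17)*27 = ((1/(30*(77 + 5)))*17)*27 = (((1/30)/82)*17)*27 = (((1/30)*(1/82))*17)*27 = ((1/2460)*17)*27 = (17/2460)*27 = 153/820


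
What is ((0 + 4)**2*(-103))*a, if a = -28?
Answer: 46144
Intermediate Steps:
((0 + 4)**2*(-103))*a = ((0 + 4)**2*(-103))*(-28) = (4**2*(-103))*(-28) = (16*(-103))*(-28) = -1648*(-28) = 46144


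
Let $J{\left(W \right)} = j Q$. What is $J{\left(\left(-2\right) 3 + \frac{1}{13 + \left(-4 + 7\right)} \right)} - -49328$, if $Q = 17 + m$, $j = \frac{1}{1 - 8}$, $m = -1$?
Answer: $\frac{345280}{7} \approx 49326.0$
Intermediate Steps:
$j = - \frac{1}{7}$ ($j = \frac{1}{-7} = - \frac{1}{7} \approx -0.14286$)
$Q = 16$ ($Q = 17 - 1 = 16$)
$J{\left(W \right)} = - \frac{16}{7}$ ($J{\left(W \right)} = \left(- \frac{1}{7}\right) 16 = - \frac{16}{7}$)
$J{\left(\left(-2\right) 3 + \frac{1}{13 + \left(-4 + 7\right)} \right)} - -49328 = - \frac{16}{7} - -49328 = - \frac{16}{7} + 49328 = \frac{345280}{7}$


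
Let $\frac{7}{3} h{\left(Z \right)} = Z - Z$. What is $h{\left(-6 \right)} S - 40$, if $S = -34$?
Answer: $-40$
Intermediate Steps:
$h{\left(Z \right)} = 0$ ($h{\left(Z \right)} = \frac{3 \left(Z - Z\right)}{7} = \frac{3}{7} \cdot 0 = 0$)
$h{\left(-6 \right)} S - 40 = 0 \left(-34\right) - 40 = 0 - 40 = -40$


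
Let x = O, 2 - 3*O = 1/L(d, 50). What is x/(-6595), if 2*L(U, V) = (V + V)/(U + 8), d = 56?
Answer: -6/164875 ≈ -3.6391e-5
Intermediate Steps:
L(U, V) = V/(8 + U) (L(U, V) = ((V + V)/(U + 8))/2 = ((2*V)/(8 + U))/2 = (2*V/(8 + U))/2 = V/(8 + U))
O = 6/25 (O = ⅔ - 1/(3*(50/(8 + 56))) = ⅔ - 1/(3*(50/64)) = ⅔ - 1/(3*(50*(1/64))) = ⅔ - 1/(3*25/32) = ⅔ - ⅓*32/25 = ⅔ - 32/75 = 6/25 ≈ 0.24000)
x = 6/25 ≈ 0.24000
x/(-6595) = (6/25)/(-6595) = (6/25)*(-1/6595) = -6/164875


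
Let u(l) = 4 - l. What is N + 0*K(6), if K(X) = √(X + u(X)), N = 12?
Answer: 12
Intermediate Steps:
K(X) = 2 (K(X) = √(X + (4 - X)) = √4 = 2)
N + 0*K(6) = 12 + 0*2 = 12 + 0 = 12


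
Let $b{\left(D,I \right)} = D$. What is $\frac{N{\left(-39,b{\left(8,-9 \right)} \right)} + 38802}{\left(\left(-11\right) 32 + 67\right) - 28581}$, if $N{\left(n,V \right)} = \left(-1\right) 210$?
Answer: $- \frac{6432}{4811} \approx -1.3369$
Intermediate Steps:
$N{\left(n,V \right)} = -210$
$\frac{N{\left(-39,b{\left(8,-9 \right)} \right)} + 38802}{\left(\left(-11\right) 32 + 67\right) - 28581} = \frac{-210 + 38802}{\left(\left(-11\right) 32 + 67\right) - 28581} = \frac{38592}{\left(-352 + 67\right) - 28581} = \frac{38592}{-285 - 28581} = \frac{38592}{-28866} = 38592 \left(- \frac{1}{28866}\right) = - \frac{6432}{4811}$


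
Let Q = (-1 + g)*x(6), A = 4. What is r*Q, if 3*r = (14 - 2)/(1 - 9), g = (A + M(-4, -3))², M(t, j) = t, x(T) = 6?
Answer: 3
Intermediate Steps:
g = 0 (g = (4 - 4)² = 0² = 0)
Q = -6 (Q = (-1 + 0)*6 = -1*6 = -6)
r = -½ (r = ((14 - 2)/(1 - 9))/3 = (12/(-8))/3 = (12*(-⅛))/3 = (⅓)*(-3/2) = -½ ≈ -0.50000)
r*Q = -½*(-6) = 3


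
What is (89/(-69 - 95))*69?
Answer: -6141/164 ≈ -37.445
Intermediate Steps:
(89/(-69 - 95))*69 = (89/(-164))*69 = (89*(-1/164))*69 = -89/164*69 = -6141/164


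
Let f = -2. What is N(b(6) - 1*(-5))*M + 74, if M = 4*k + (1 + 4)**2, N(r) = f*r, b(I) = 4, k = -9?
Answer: 272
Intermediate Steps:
N(r) = -2*r
M = -11 (M = 4*(-9) + (1 + 4)**2 = -36 + 5**2 = -36 + 25 = -11)
N(b(6) - 1*(-5))*M + 74 = -2*(4 - 1*(-5))*(-11) + 74 = -2*(4 + 5)*(-11) + 74 = -2*9*(-11) + 74 = -18*(-11) + 74 = 198 + 74 = 272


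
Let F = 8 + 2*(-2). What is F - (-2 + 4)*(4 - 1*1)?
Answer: -2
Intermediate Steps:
F = 4 (F = 8 - 4 = 4)
F - (-2 + 4)*(4 - 1*1) = 4 - (-2 + 4)*(4 - 1*1) = 4 - 2*(4 - 1) = 4 - 2*3 = 4 - 1*6 = 4 - 6 = -2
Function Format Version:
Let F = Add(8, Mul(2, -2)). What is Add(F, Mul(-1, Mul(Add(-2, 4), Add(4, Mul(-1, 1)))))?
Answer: -2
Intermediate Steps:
F = 4 (F = Add(8, -4) = 4)
Add(F, Mul(-1, Mul(Add(-2, 4), Add(4, Mul(-1, 1))))) = Add(4, Mul(-1, Mul(Add(-2, 4), Add(4, Mul(-1, 1))))) = Add(4, Mul(-1, Mul(2, Add(4, -1)))) = Add(4, Mul(-1, Mul(2, 3))) = Add(4, Mul(-1, 6)) = Add(4, -6) = -2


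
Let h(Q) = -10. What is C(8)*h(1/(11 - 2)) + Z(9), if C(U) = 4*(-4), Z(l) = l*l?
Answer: 241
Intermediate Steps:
Z(l) = l²
C(U) = -16
C(8)*h(1/(11 - 2)) + Z(9) = -16*(-10) + 9² = 160 + 81 = 241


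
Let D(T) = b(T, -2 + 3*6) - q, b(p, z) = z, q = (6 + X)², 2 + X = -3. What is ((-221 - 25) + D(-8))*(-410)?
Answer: 94710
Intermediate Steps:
X = -5 (X = -2 - 3 = -5)
q = 1 (q = (6 - 5)² = 1² = 1)
D(T) = 15 (D(T) = (-2 + 3*6) - 1*1 = (-2 + 18) - 1 = 16 - 1 = 15)
((-221 - 25) + D(-8))*(-410) = ((-221 - 25) + 15)*(-410) = (-246 + 15)*(-410) = -231*(-410) = 94710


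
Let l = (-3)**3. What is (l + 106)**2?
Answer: 6241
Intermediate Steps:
l = -27
(l + 106)**2 = (-27 + 106)**2 = 79**2 = 6241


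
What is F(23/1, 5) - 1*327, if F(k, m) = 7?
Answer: -320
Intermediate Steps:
F(23/1, 5) - 1*327 = 7 - 1*327 = 7 - 327 = -320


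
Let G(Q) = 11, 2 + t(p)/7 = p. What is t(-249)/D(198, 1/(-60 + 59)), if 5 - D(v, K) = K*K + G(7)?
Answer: 251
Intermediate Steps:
t(p) = -14 + 7*p
D(v, K) = -6 - K**2 (D(v, K) = 5 - (K*K + 11) = 5 - (K**2 + 11) = 5 - (11 + K**2) = 5 + (-11 - K**2) = -6 - K**2)
t(-249)/D(198, 1/(-60 + 59)) = (-14 + 7*(-249))/(-6 - (1/(-60 + 59))**2) = (-14 - 1743)/(-6 - (1/(-1))**2) = -1757/(-6 - 1*(-1)**2) = -1757/(-6 - 1*1) = -1757/(-6 - 1) = -1757/(-7) = -1757*(-1/7) = 251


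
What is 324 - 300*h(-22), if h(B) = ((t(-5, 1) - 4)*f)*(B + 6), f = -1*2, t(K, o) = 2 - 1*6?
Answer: 77124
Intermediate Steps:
t(K, o) = -4 (t(K, o) = 2 - 6 = -4)
f = -2
h(B) = 96 + 16*B (h(B) = ((-4 - 4)*(-2))*(B + 6) = (-8*(-2))*(6 + B) = 16*(6 + B) = 96 + 16*B)
324 - 300*h(-22) = 324 - 300*(96 + 16*(-22)) = 324 - 300*(96 - 352) = 324 - 300*(-256) = 324 + 76800 = 77124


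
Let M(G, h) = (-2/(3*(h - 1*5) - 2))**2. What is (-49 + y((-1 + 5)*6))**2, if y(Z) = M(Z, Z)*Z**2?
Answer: 21292938241/9150625 ≈ 2326.9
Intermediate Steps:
M(G, h) = 4/(-17 + 3*h)**2 (M(G, h) = (-2/(3*(h - 5) - 2))**2 = (-2/(3*(-5 + h) - 2))**2 = (-2/((-15 + 3*h) - 2))**2 = (-2/(-17 + 3*h))**2 = 4/(-17 + 3*h)**2)
y(Z) = 4*Z**2/(-17 + 3*Z)**2 (y(Z) = (4/(-17 + 3*Z)**2)*Z**2 = 4*Z**2/(-17 + 3*Z)**2)
(-49 + y((-1 + 5)*6))**2 = (-49 + 4*((-1 + 5)*6)**2/(-17 + 3*((-1 + 5)*6))**2)**2 = (-49 + 4*(4*6)**2/(-17 + 3*(4*6))**2)**2 = (-49 + 4*24**2/(-17 + 3*24)**2)**2 = (-49 + 4*576/(-17 + 72)**2)**2 = (-49 + 4*576/55**2)**2 = (-49 + 4*576*(1/3025))**2 = (-49 + 2304/3025)**2 = (-145921/3025)**2 = 21292938241/9150625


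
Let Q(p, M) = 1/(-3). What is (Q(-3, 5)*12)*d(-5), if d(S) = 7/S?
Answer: 28/5 ≈ 5.6000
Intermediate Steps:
Q(p, M) = -1/3
(Q(-3, 5)*12)*d(-5) = (-1/3*12)*(7/(-5)) = -28*(-1)/5 = -4*(-7/5) = 28/5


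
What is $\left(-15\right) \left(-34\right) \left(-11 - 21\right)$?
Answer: $-16320$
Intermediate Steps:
$\left(-15\right) \left(-34\right) \left(-11 - 21\right) = 510 \left(-11 - 21\right) = 510 \left(-32\right) = -16320$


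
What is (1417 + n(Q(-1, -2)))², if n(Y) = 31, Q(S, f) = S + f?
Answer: 2096704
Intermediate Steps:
(1417 + n(Q(-1, -2)))² = (1417 + 31)² = 1448² = 2096704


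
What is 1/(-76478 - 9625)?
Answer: -1/86103 ≈ -1.1614e-5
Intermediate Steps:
1/(-76478 - 9625) = 1/(-86103) = -1/86103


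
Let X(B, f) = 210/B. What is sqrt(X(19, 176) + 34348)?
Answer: sqrt(12403618)/19 ≈ 185.36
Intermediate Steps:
sqrt(X(19, 176) + 34348) = sqrt(210/19 + 34348) = sqrt(652822/19) = sqrt(12403618)/19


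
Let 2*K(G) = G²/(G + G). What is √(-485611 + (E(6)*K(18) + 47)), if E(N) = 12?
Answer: I*√485510 ≈ 696.79*I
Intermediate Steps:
K(G) = G/4 (K(G) = (G²/(G + G))/2 = (G²/((2*G)))/2 = ((1/(2*G))*G²)/2 = (G/2)/2 = G/4)
√(-485611 + (E(6)*K(18) + 47)) = √(-485611 + (12*((¼)*18) + 47)) = √(-485611 + (12*(9/2) + 47)) = √(-485611 + (54 + 47)) = √(-485611 + 101) = √(-485510) = I*√485510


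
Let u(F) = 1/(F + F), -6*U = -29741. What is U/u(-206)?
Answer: -6126646/3 ≈ -2.0422e+6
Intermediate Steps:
U = 29741/6 (U = -⅙*(-29741) = 29741/6 ≈ 4956.8)
u(F) = 1/(2*F)
U/u(-206) = 29741/(6*(((½)/(-206)))) = 29741/(6*(((½)*(-1/206)))) = 29741/(6*(-1/412)) = (29741/6)*(-412) = -6126646/3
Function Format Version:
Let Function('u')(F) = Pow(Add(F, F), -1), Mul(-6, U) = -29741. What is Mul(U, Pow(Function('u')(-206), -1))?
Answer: Rational(-6126646, 3) ≈ -2.0422e+6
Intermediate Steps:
U = Rational(29741, 6) (U = Mul(Rational(-1, 6), -29741) = Rational(29741, 6) ≈ 4956.8)
Function('u')(F) = Mul(Rational(1, 2), Pow(F, -1)) (Function('u')(F) = Pow(Mul(2, F), -1) = Mul(Rational(1, 2), Pow(F, -1)))
Mul(U, Pow(Function('u')(-206), -1)) = Mul(Rational(29741, 6), Pow(Mul(Rational(1, 2), Pow(-206, -1)), -1)) = Mul(Rational(29741, 6), Pow(Mul(Rational(1, 2), Rational(-1, 206)), -1)) = Mul(Rational(29741, 6), Pow(Rational(-1, 412), -1)) = Mul(Rational(29741, 6), -412) = Rational(-6126646, 3)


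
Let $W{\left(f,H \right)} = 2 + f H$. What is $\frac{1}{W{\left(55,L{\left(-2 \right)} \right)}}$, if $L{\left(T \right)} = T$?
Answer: $- \frac{1}{108} \approx -0.0092593$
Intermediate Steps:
$W{\left(f,H \right)} = 2 + H f$
$\frac{1}{W{\left(55,L{\left(-2 \right)} \right)}} = \frac{1}{2 - 110} = \frac{1}{-108} = - \frac{1}{108}$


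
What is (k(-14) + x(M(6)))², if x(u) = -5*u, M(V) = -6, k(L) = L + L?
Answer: 4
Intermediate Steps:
k(L) = 2*L
(k(-14) + x(M(6)))² = (2*(-14) - 5*(-6))² = (-28 + 30)² = 2² = 4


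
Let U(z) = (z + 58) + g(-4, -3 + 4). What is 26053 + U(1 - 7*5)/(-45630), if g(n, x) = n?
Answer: 118879837/4563 ≈ 26053.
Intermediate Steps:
U(z) = 54 + z (U(z) = (z + 58) - 4 = (58 + z) - 4 = 54 + z)
26053 + U(1 - 7*5)/(-45630) = 26053 + (54 + (1 - 7*5))/(-45630) = 26053 + (54 + (1 - 35))*(-1/45630) = 26053 + (54 - 34)*(-1/45630) = 26053 + 20*(-1/45630) = 26053 - 2/4563 = 118879837/4563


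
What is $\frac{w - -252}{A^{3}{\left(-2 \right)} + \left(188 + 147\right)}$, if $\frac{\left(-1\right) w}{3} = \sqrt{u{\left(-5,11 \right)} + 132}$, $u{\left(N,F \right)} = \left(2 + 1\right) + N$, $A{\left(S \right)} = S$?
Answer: $\frac{84}{109} - \frac{\sqrt{130}}{109} \approx 0.66604$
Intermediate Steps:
$u{\left(N,F \right)} = 3 + N$
$w = - 3 \sqrt{130}$ ($w = - 3 \sqrt{\left(3 - 5\right) + 132} = - 3 \sqrt{-2 + 132} = - 3 \sqrt{130} \approx -34.205$)
$\frac{w - -252}{A^{3}{\left(-2 \right)} + \left(188 + 147\right)} = \frac{- 3 \sqrt{130} - -252}{\left(-2\right)^{3} + \left(188 + 147\right)} = \frac{- 3 \sqrt{130} + 252}{-8 + 335} = \frac{252 - 3 \sqrt{130}}{327} = \left(252 - 3 \sqrt{130}\right) \frac{1}{327} = \frac{84}{109} - \frac{\sqrt{130}}{109}$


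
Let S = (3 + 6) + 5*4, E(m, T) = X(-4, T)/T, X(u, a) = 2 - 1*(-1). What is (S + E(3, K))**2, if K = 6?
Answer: 3481/4 ≈ 870.25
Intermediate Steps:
X(u, a) = 3 (X(u, a) = 2 + 1 = 3)
E(m, T) = 3/T
S = 29 (S = 9 + 20 = 29)
(S + E(3, K))**2 = (29 + 3/6)**2 = (29 + 3*(1/6))**2 = (29 + 1/2)**2 = (59/2)**2 = 3481/4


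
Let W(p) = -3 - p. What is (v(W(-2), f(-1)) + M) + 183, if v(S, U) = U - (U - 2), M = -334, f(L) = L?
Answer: -149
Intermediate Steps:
v(S, U) = 2 (v(S, U) = U - (-2 + U) = U + (2 - U) = 2)
(v(W(-2), f(-1)) + M) + 183 = (2 - 334) + 183 = -332 + 183 = -149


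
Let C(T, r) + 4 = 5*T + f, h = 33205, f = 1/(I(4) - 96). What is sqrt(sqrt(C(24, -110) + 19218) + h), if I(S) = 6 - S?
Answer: sqrt(293399380 + 94*sqrt(170835130))/94 ≈ 182.60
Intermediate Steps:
f = -1/94 (f = 1/((6 - 1*4) - 96) = 1/((6 - 4) - 96) = 1/(2 - 96) = 1/(-94) = -1/94 ≈ -0.010638)
C(T, r) = -377/94 + 5*T (C(T, r) = -4 + (5*T - 1/94) = -4 + (-1/94 + 5*T) = -377/94 + 5*T)
sqrt(sqrt(C(24, -110) + 19218) + h) = sqrt(sqrt((-377/94 + 5*24) + 19218) + 33205) = sqrt(sqrt((-377/94 + 120) + 19218) + 33205) = sqrt(sqrt(10903/94 + 19218) + 33205) = sqrt(sqrt(1817395/94) + 33205) = sqrt(sqrt(170835130)/94 + 33205) = sqrt(33205 + sqrt(170835130)/94)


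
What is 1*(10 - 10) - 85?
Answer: -85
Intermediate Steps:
1*(10 - 10) - 85 = 1*0 - 85 = 0 - 85 = -85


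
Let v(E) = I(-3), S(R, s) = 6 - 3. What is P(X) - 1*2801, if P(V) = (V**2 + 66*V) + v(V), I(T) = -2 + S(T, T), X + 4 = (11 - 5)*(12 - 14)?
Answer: -3600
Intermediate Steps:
S(R, s) = 3
X = -16 (X = -4 + (11 - 5)*(12 - 14) = -4 + 6*(-2) = -4 - 12 = -16)
I(T) = 1 (I(T) = -2 + 3 = 1)
v(E) = 1
P(V) = 1 + V**2 + 66*V (P(V) = (V**2 + 66*V) + 1 = 1 + V**2 + 66*V)
P(X) - 1*2801 = (1 + (-16)**2 + 66*(-16)) - 1*2801 = (1 + 256 - 1056) - 2801 = -799 - 2801 = -3600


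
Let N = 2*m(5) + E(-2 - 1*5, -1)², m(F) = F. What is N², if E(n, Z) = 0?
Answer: 100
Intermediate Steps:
N = 10 (N = 2*5 + 0² = 10 + 0 = 10)
N² = 10² = 100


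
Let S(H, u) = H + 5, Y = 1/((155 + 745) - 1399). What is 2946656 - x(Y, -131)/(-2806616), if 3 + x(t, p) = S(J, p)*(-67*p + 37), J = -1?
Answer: 8270131911349/2806616 ≈ 2.9467e+6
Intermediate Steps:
Y = -1/499 (Y = 1/(900 - 1399) = 1/(-499) = -1/499 ≈ -0.0020040)
S(H, u) = 5 + H
x(t, p) = 145 - 268*p (x(t, p) = -3 + (5 - 1)*(-67*p + 37) = -3 + 4*(37 - 67*p) = -3 + (148 - 268*p) = 145 - 268*p)
2946656 - x(Y, -131)/(-2806616) = 2946656 - (145 - 268*(-131))/(-2806616) = 2946656 - (145 + 35108)*(-1)/2806616 = 2946656 - 35253*(-1)/2806616 = 2946656 - 1*(-35253/2806616) = 2946656 + 35253/2806616 = 8270131911349/2806616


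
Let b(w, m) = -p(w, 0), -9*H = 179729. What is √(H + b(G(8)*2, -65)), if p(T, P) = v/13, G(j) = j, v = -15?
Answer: I*√30372446/39 ≈ 141.31*I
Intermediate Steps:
H = -179729/9 (H = -⅑*179729 = -179729/9 ≈ -19970.)
p(T, P) = -15/13
b(w, m) = 15/13 (b(w, m) = -1*(-15/13) = 15/13)
√(H + b(G(8)*2, -65)) = √(-179729/9 + 15/13) = √(-2336342/117) = I*√30372446/39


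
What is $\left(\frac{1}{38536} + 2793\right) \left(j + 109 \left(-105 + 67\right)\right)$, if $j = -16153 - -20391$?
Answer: $\frac{1291572588}{4817} \approx 2.6813 \cdot 10^{5}$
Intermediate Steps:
$j = 4238$ ($j = -16153 + 20391 = 4238$)
$\left(\frac{1}{38536} + 2793\right) \left(j + 109 \left(-105 + 67\right)\right) = \left(\frac{1}{38536} + 2793\right) \left(4238 + 109 \left(-105 + 67\right)\right) = \left(\frac{1}{38536} + 2793\right) \left(4238 + 109 \left(-38\right)\right) = \frac{107631049 \left(4238 - 4142\right)}{38536} = \frac{107631049}{38536} \cdot 96 = \frac{1291572588}{4817}$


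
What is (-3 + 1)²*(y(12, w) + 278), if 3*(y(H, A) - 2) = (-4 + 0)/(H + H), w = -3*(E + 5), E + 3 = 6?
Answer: 10078/9 ≈ 1119.8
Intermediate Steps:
E = 3 (E = -3 + 6 = 3)
w = -24 (w = -3*(3 + 5) = -3*8 = -24)
y(H, A) = 2 - 2/(3*H) (y(H, A) = 2 + ((-4 + 0)/(H + H))/3 = 2 + (-4*1/(2*H))/3 = 2 + (-2/H)/3 = 2 - 2/(3*H))
(-3 + 1)²*(y(12, w) + 278) = (-3 + 1)²*((2 - ⅔/12) + 278) = (-2)²*((2 - ⅔*1/12) + 278) = 4*((2 - 1/18) + 278) = 4*(35/18 + 278) = 4*(5039/18) = 10078/9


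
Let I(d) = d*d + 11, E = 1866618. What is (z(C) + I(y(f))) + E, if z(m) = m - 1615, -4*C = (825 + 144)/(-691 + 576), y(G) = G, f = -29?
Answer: 858294269/460 ≈ 1.8659e+6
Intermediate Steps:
I(d) = 11 + d² (I(d) = d² + 11 = 11 + d²)
C = 969/460 (C = -(825 + 144)/(4*(-691 + 576)) = -969/(4*(-115)) = -969*(-1)/(4*115) = -¼*(-969/115) = 969/460 ≈ 2.1065)
z(m) = -1615 + m
(z(C) + I(y(f))) + E = ((-1615 + 969/460) + (11 + (-29)²)) + 1866618 = (-741931/460 + (11 + 841)) + 1866618 = (-741931/460 + 852) + 1866618 = -350011/460 + 1866618 = 858294269/460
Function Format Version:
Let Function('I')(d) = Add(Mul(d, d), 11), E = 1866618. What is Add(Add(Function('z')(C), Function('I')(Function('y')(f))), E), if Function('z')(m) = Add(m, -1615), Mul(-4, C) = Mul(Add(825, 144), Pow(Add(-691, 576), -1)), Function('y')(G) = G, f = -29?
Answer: Rational(858294269, 460) ≈ 1.8659e+6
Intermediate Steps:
Function('I')(d) = Add(11, Pow(d, 2)) (Function('I')(d) = Add(Pow(d, 2), 11) = Add(11, Pow(d, 2)))
C = Rational(969, 460) (C = Mul(Rational(-1, 4), Mul(Add(825, 144), Pow(Add(-691, 576), -1))) = Mul(Rational(-1, 4), Mul(969, Pow(-115, -1))) = Mul(Rational(-1, 4), Mul(969, Rational(-1, 115))) = Mul(Rational(-1, 4), Rational(-969, 115)) = Rational(969, 460) ≈ 2.1065)
Function('z')(m) = Add(-1615, m)
Add(Add(Function('z')(C), Function('I')(Function('y')(f))), E) = Add(Add(Add(-1615, Rational(969, 460)), Add(11, Pow(-29, 2))), 1866618) = Add(Add(Rational(-741931, 460), Add(11, 841)), 1866618) = Add(Add(Rational(-741931, 460), 852), 1866618) = Add(Rational(-350011, 460), 1866618) = Rational(858294269, 460)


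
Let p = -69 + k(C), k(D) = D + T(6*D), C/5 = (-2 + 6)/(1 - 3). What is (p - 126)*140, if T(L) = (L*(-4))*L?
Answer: -2044700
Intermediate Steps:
C = -10 (C = 5*((-2 + 6)/(1 - 3)) = 5*(4/(-2)) = 5*(4*(-½)) = 5*(-2) = -10)
T(L) = -4*L² (T(L) = (-4*L)*L = -4*L²)
k(D) = D - 144*D² (k(D) = D - 4*36*D² = D - 144*D²)
p = -14479 (p = -69 - 10*(1 - 144*(-10)) = -69 - 10*(1 + 1440) = -69 - 10*1441 = -69 - 14410 = -14479)
(p - 126)*140 = (-14479 - 126)*140 = -14605*140 = -2044700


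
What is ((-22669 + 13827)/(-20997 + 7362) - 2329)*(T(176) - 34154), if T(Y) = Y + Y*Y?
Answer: 95304713146/13635 ≈ 6.9897e+6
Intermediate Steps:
T(Y) = Y + Y**2
((-22669 + 13827)/(-20997 + 7362) - 2329)*(T(176) - 34154) = ((-22669 + 13827)/(-20997 + 7362) - 2329)*(176*(1 + 176) - 34154) = (-8842/(-13635) - 2329)*(176*177 - 34154) = (-8842*(-1/13635) - 2329)*(31152 - 34154) = (8842/13635 - 2329)*(-3002) = -31747073/13635*(-3002) = 95304713146/13635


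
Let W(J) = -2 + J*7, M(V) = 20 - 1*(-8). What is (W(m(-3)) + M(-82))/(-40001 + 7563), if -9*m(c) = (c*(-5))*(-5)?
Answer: -253/97314 ≈ -0.0025998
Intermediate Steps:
M(V) = 28 (M(V) = 20 + 8 = 28)
m(c) = -25*c/9 (m(c) = -c*(-5)*(-5)/9 = -(-5*c)*(-5)/9 = -25*c/9)
W(J) = -2 + 7*J
(W(m(-3)) + M(-82))/(-40001 + 7563) = ((-2 + 7*(-25/9*(-3))) + 28)/(-40001 + 7563) = ((-2 + 7*(25/3)) + 28)/(-32438) = ((-2 + 175/3) + 28)*(-1/32438) = (169/3 + 28)*(-1/32438) = (253/3)*(-1/32438) = -253/97314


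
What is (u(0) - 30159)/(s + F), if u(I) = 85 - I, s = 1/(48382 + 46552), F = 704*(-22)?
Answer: 2855045116/1470337791 ≈ 1.9418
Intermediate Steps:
F = -15488
s = 1/94934 ≈ 1.0534e-5
(u(0) - 30159)/(s + F) = ((85 - 1*0) - 30159)/(1/94934 - 15488) = ((85 + 0) - 30159)/(-1470337791/94934) = (85 - 30159)*(-94934/1470337791) = -30074*(-94934/1470337791) = 2855045116/1470337791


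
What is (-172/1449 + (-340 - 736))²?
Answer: 2431404015616/2099601 ≈ 1.1580e+6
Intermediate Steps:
(-172/1449 + (-340 - 736))² = (-172*1/1449 - 1076)² = (-172/1449 - 1076)² = (-1559296/1449)² = 2431404015616/2099601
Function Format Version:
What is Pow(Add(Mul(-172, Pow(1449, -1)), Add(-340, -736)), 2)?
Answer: Rational(2431404015616, 2099601) ≈ 1.1580e+6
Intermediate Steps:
Pow(Add(Mul(-172, Pow(1449, -1)), Add(-340, -736)), 2) = Pow(Add(Mul(-172, Rational(1, 1449)), -1076), 2) = Pow(Add(Rational(-172, 1449), -1076), 2) = Pow(Rational(-1559296, 1449), 2) = Rational(2431404015616, 2099601)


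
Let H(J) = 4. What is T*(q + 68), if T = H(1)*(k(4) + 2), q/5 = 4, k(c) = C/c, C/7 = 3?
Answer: 2552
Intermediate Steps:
C = 21 (C = 7*3 = 21)
k(c) = 21/c
q = 20 (q = 5*4 = 20)
T = 29 (T = 4*(21/4 + 2) = 4*(29/4) = 29)
T*(q + 68) = 29*(20 + 68) = 29*88 = 2552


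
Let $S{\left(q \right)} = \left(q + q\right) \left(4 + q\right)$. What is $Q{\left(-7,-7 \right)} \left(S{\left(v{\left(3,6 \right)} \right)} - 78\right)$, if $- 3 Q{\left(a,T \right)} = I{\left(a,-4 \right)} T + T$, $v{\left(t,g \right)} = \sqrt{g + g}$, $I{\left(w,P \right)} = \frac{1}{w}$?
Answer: $-108 + 32 \sqrt{3} \approx -52.574$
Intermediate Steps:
$v{\left(t,g \right)} = \sqrt{2} \sqrt{g}$ ($v{\left(t,g \right)} = \sqrt{2 g} = \sqrt{2} \sqrt{g}$)
$Q{\left(a,T \right)} = - \frac{T}{3} - \frac{T}{3 a}$ ($Q{\left(a,T \right)} = - \frac{\frac{T}{a} + T}{3} = - \frac{T + \frac{T}{a}}{3} = - \frac{T}{3} - \frac{T}{3 a}$)
$S{\left(q \right)} = 2 q \left(4 + q\right)$
$Q{\left(-7,-7 \right)} \left(S{\left(v{\left(3,6 \right)} \right)} - 78\right) = \left(- \frac{1}{3}\right) \left(-7\right) \frac{1}{-7} \left(1 - 7\right) \left(2 \sqrt{2} \sqrt{6} \left(4 + \sqrt{2} \sqrt{6}\right) - 78\right) = \left(- \frac{1}{3}\right) \left(-7\right) \left(- \frac{1}{7}\right) \left(-6\right) \left(2 \cdot 2 \sqrt{3} \left(4 + 2 \sqrt{3}\right) - 78\right) = 2 \left(4 \sqrt{3} \left(4 + 2 \sqrt{3}\right) - 78\right) = 2 \left(-78 + 4 \sqrt{3} \left(4 + 2 \sqrt{3}\right)\right) = -156 + 8 \sqrt{3} \left(4 + 2 \sqrt{3}\right)$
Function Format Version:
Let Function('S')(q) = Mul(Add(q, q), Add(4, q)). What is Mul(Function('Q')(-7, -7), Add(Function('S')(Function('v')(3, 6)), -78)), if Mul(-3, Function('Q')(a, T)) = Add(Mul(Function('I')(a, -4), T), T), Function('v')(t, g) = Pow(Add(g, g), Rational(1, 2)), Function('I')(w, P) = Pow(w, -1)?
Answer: Add(-108, Mul(32, Pow(3, Rational(1, 2)))) ≈ -52.574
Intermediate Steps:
Function('v')(t, g) = Mul(Pow(2, Rational(1, 2)), Pow(g, Rational(1, 2))) (Function('v')(t, g) = Pow(Mul(2, g), Rational(1, 2)) = Mul(Pow(2, Rational(1, 2)), Pow(g, Rational(1, 2))))
Function('Q')(a, T) = Add(Mul(Rational(-1, 3), T), Mul(Rational(-1, 3), T, Pow(a, -1))) (Function('Q')(a, T) = Mul(Rational(-1, 3), Add(Mul(Pow(a, -1), T), T)) = Mul(Rational(-1, 3), Add(Mul(T, Pow(a, -1)), T)) = Mul(Rational(-1, 3), Add(T, Mul(T, Pow(a, -1)))) = Add(Mul(Rational(-1, 3), T), Mul(Rational(-1, 3), T, Pow(a, -1))))
Function('S')(q) = Mul(2, q, Add(4, q)) (Function('S')(q) = Mul(Mul(2, q), Add(4, q)) = Mul(2, q, Add(4, q)))
Mul(Function('Q')(-7, -7), Add(Function('S')(Function('v')(3, 6)), -78)) = Mul(Mul(Rational(-1, 3), -7, Pow(-7, -1), Add(1, -7)), Add(Mul(2, Mul(Pow(2, Rational(1, 2)), Pow(6, Rational(1, 2))), Add(4, Mul(Pow(2, Rational(1, 2)), Pow(6, Rational(1, 2))))), -78)) = Mul(Mul(Rational(-1, 3), -7, Rational(-1, 7), -6), Add(Mul(2, Mul(2, Pow(3, Rational(1, 2))), Add(4, Mul(2, Pow(3, Rational(1, 2))))), -78)) = Mul(2, Add(Mul(4, Pow(3, Rational(1, 2)), Add(4, Mul(2, Pow(3, Rational(1, 2))))), -78)) = Mul(2, Add(-78, Mul(4, Pow(3, Rational(1, 2)), Add(4, Mul(2, Pow(3, Rational(1, 2))))))) = Add(-156, Mul(8, Pow(3, Rational(1, 2)), Add(4, Mul(2, Pow(3, Rational(1, 2))))))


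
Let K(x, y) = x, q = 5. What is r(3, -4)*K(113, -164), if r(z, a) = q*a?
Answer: -2260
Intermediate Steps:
r(z, a) = 5*a
r(3, -4)*K(113, -164) = (5*(-4))*113 = -20*113 = -2260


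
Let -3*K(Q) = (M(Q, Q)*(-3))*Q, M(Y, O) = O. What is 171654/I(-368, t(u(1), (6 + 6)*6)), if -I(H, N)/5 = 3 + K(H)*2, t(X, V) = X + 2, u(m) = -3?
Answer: -24522/193465 ≈ -0.12675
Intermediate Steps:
K(Q) = Q**2 (K(Q) = -Q*(-3)*Q/3 = -(-3*Q)*Q/3 = -(-1)*Q**2 = Q**2)
t(X, V) = 2 + X
I(H, N) = -15 - 10*H**2 (I(H, N) = -5*(3 + H**2*2) = -5*(3 + 2*H**2) = -15 - 10*H**2)
171654/I(-368, t(u(1), (6 + 6)*6)) = 171654/(-15 - 10*(-368)**2) = 171654/(-15 - 10*135424) = 171654/(-15 - 1354240) = 171654/(-1354255) = 171654*(-1/1354255) = -24522/193465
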